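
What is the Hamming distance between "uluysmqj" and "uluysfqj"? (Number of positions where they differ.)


String 1: 'uluysmqj'
String 2: 'uluysfqj'
Compare each position: pos 0: 'u'=='u', pos 1: 'l'=='l', pos 2: 'u'=='u', pos 3: 'y'=='y', pos 4: 's'=='s', pos 5: 'm'!='f', pos 6: 'q'=='q', pos 7: 'j'=='j'
Differing positions: 1
Hamming distance: 1


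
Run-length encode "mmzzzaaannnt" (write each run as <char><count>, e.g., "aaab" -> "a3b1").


Input: 'mmzzzaaannnt'
Operation: identify consecutive runs
Runs: 'mm' -> m2, 'zzz' -> z3, 'aaa' -> a3, 'nnn' -> n3, 't' -> t1
Encoded: m2z3a3n3t1


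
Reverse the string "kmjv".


Input string: 'kmjv'
Operation: reverse character order
Original order: 'k' -> 'm' -> 'j' -> 'v'
Reversed order: 'v' -> 'j' -> 'm' -> 'k'
Result: vjmk


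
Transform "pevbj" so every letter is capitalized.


Input string: 'pevbj'
Operation: convert each letter to uppercase
Mapping: 'p'->'P', 'e'->'E', 'v'->'V', 'b'->'B', 'j'->'J'
Result: PEVBJ


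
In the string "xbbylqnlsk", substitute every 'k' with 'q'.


Input string: 'xbbylqnlsk'
Operation: replace 'k' with 'q'
Positions of 'k': 9
After replacement: xbbylqnlsq


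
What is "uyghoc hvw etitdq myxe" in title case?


Input string: 'uyghoc hvw etitdq myxe'
Operation: capitalize first letter of each word
Word transformations: 'uyghoc'->'Uyghoc', 'hvw'->'Hvw', 'etitdq'->'Etitdq', 'myxe'->'Myxe'
Result: Uyghoc Hvw Etitdq Myxe


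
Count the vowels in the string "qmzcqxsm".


Input string: 'qmzcqxsm'
Operation: count vowels (a, e, i, o, u)
Scan: s[0]='q', s[1]='m', s[2]='z', s[3]='c', s[4]='q', s[5]='x', s[6]='s', s[7]='m'
Vowels found: 0
Result: 0


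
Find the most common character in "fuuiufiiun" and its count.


Input: 'fuuiufiiun'
Operation: tally each character
Counts: 'f':2, 'i':3, 'n':1, 'u':4
Maximum: 'u' appears 4 times


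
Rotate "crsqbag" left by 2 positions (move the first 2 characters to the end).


Input: 'crsqbag', shift = 2
Operation: split at index 2 and swap parts
Front part s[0:2] = 'cr'
Back part s[2:] = 'sqbag'
Rotated = back + front = 'sqbag' + 'cr'
Result: sqbagcr


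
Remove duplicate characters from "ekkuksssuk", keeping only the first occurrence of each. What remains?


Input: 'ekkuksssuk'
Operation: keep first occurrence of each character
Scan: s[0]='e' new -> keep; s[1]='k' new -> keep; s[2]='k' seen -> skip; s[3]='u' new -> keep; s[4]='k' seen -> skip; s[5]='s' new -> keep; s[6]='s' seen -> skip; s[7]='s' seen -> skip; s[8]='u' seen -> skip; s[9]='k' seen -> skip
Result: ekus


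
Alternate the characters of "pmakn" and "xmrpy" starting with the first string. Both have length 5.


String 1: 'pmakn'
String 2: 'xmrpy'
Operation: alternate characters
Pairs: 'p'+'x', 'm'+'m', 'a'+'r', 'k'+'p', 'n'+'y'
Result: pxmmarkpny


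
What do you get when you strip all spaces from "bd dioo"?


Input string: 'bd dioo'
Operation: remove all spaces
Words: 'bd', 'dioo'
Join without spaces: bddioo


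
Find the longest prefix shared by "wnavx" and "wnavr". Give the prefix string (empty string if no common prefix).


String 1: 'wnavx'
String 2: 'wnavr'
Compare position by position:
pos 0: 'w' vs 'w' match
pos 1: 'n' vs 'n' match
pos 2: 'a' vs 'a' match
pos 3: 'v' vs 'v' match
pos 4: 'x' vs 'r' differ -> stop
Longest common prefix: "wnav" (length 4)


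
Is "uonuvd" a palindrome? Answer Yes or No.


Input string: 'uonuvd'
Reversed: 'dvunou'
Compare pairs: s[0]='u' vs s[5]='d' (mismatch), s[1]='o' vs s[4]='v' (mismatch), s[2]='n' vs s[3]='u' (mismatch)
Palindrome: No


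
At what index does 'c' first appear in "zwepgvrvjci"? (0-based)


Input string: 'zwepgvrvjci'
Target: 'c'
Scanning left to right: s[0]='z', s[1]='w', s[2]='e', s[3]='p', s[4]='g', s[5]='v', s[6]='r', s[7]='v', s[8]='j', s[9]='c'
First match at index: 9


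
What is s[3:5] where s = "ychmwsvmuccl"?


Input string: 'ychmwsvmuccl'
Operation: slice [3:5]
Extract characters: s[3]='m', s[4]='w'
Result: mw


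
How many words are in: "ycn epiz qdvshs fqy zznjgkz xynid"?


Input string: 'ycn epiz qdvshs fqy zznjgkz xynid'
Operation: split by spaces
Words found: 'ycn', 'epiz', 'qdvshs', 'fqy', 'zznjgkz', 'xynid'
Word count: 6


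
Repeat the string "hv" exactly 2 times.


Input string: 'hv'
Operation: repeat 2 times
Concatenation: 'hv' + 'hv'
Result: hvhv


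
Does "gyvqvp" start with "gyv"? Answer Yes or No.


Input string: 'gyvqvp'
Prefix to check: 'gyv'
First 3 characters of input: 'gyv'
Match: True
Result: Yes


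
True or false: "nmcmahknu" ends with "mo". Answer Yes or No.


Input string: 'nmcmahknu'
Suffix to check: 'mo'
Last 2 characters of input: 'nu'
Match: False
Result: No


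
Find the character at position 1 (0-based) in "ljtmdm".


Input string: 'ljtmdm'
Operation: get character at index 1
Index mapping: s[0]='l', s[1]='j'
Result: 'j'


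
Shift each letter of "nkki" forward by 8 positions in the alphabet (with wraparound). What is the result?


Input: 'nkki', shift = 8
Operation: for each letter, (position + 8) mod 26
Mapping: 'n'(13+8=21)->'v', 'k'(10+8=18)->'s', 'k'(10+8=18)->'s', 'i'(8+8=16)->'q'
Result: vssq


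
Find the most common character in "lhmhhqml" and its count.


Input: 'lhmhhqml'
Operation: tally each character
Counts: 'h':3, 'l':2, 'm':2, 'q':1
Maximum: 'h' appears 3 times


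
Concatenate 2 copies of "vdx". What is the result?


Input string: 'vdx'
Operation: repeat 2 times
Concatenation: 'vdx' + 'vdx'
Result: vdxvdx


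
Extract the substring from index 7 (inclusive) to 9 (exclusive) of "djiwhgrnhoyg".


Input string: 'djiwhgrnhoyg'
Operation: slice [7:9]
Extract characters: s[7]='n', s[8]='h'
Result: nh


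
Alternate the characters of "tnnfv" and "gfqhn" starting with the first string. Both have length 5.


String 1: 'tnnfv'
String 2: 'gfqhn'
Operation: alternate characters
Pairs: 't'+'g', 'n'+'f', 'n'+'q', 'f'+'h', 'v'+'n'
Result: tgnfnqfhvn


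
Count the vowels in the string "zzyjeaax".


Input string: 'zzyjeaax'
Operation: count vowels (a, e, i, o, u)
Scan: s[0]='z', s[1]='z', s[2]='y', s[3]='j', s[4]='e' (vowel), s[5]='a' (vowel), s[6]='a' (vowel), s[7]='x'
Vowels found: 3
Result: 3


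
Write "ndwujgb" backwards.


Input string: 'ndwujgb'
Operation: reverse character order
Original order: 'n' -> 'd' -> 'w' -> 'u' -> 'j' -> 'g' -> 'b'
Reversed order: 'b' -> 'g' -> 'j' -> 'u' -> 'w' -> 'd' -> 'n'
Result: bgjuwdn


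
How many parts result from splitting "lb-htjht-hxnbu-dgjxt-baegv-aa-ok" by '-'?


Input string: 'lb-htjht-hxnbu-dgjxt-baegv-aa-ok'
Delimiter: '-'
Split result: 'lb', 'htjht', 'hxnbu', 'dgjxt', 'baegv', 'aa', 'ok'
Number of parts: 7


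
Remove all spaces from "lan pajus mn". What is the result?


Input string: 'lan pajus mn'
Operation: remove all spaces
Words: 'lan', 'pajus', 'mn'
Join without spaces: lanpajusmn


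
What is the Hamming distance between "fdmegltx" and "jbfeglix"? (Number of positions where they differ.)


String 1: 'fdmegltx'
String 2: 'jbfeglix'
Compare each position: pos 0: 'f'!='j', pos 1: 'd'!='b', pos 2: 'm'!='f', pos 3: 'e'=='e', pos 4: 'g'=='g', pos 5: 'l'=='l', pos 6: 't'!='i', pos 7: 'x'=='x'
Differing positions: 4
Hamming distance: 4


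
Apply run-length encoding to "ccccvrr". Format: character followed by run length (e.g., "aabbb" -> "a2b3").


Input: 'ccccvrr'
Operation: identify consecutive runs
Runs: 'cccc' -> c4, 'v' -> v1, 'rr' -> r2
Encoded: c4v1r2


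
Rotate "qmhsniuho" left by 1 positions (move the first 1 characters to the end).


Input: 'qmhsniuho', shift = 1
Operation: split at index 1 and swap parts
Front part s[0:1] = 'q'
Back part s[1:] = 'mhsniuho'
Rotated = back + front = 'mhsniuho' + 'q'
Result: mhsniuhoq


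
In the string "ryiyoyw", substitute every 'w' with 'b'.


Input string: 'ryiyoyw'
Operation: replace 'w' with 'b'
Positions of 'w': 6
After replacement: ryiyoyb


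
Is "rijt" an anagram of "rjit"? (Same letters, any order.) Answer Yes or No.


String 1: 'rjit' -> sorted: 'ijrt'
String 2: 'rijt' -> sorted: 'ijrt'
Compare sorted forms: 'ijrt' == 'ijrt'
Anagram: Yes


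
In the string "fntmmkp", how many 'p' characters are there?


Input string: 'fntmmkp'
Target character: 'p'
Scan each position: s[6]='p'
Matches found at indices: 6
Total: 1


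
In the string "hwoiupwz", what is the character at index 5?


Input string: 'hwoiupwz'
Operation: get character at index 5
Index mapping: s[0]='h', s[1]='w', s[2]='o', s[3]='i', s[4]='u', s[5]='p'
Result: 'p'


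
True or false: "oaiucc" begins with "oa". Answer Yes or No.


Input string: 'oaiucc'
Prefix to check: 'oa'
First 2 characters of input: 'oa'
Match: True
Result: Yes


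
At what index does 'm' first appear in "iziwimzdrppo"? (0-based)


Input string: 'iziwimzdrppo'
Target: 'm'
Scanning left to right: s[0]='i', s[1]='z', s[2]='i', s[3]='w', s[4]='i', s[5]='m'
First match at index: 5


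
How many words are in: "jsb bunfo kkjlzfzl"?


Input string: 'jsb bunfo kkjlzfzl'
Operation: split by spaces
Words found: 'jsb', 'bunfo', 'kkjlzfzl'
Word count: 3


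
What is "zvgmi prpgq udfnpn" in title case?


Input string: 'zvgmi prpgq udfnpn'
Operation: capitalize first letter of each word
Word transformations: 'zvgmi'->'Zvgmi', 'prpgq'->'Prpgq', 'udfnpn'->'Udfnpn'
Result: Zvgmi Prpgq Udfnpn


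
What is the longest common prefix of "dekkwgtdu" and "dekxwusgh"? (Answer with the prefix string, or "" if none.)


String 1: 'dekkwgtdu'
String 2: 'dekxwusgh'
Compare position by position:
pos 0: 'd' vs 'd' match
pos 1: 'e' vs 'e' match
pos 2: 'k' vs 'k' match
pos 3: 'k' vs 'x' differ -> stop
Longest common prefix: "dek" (length 3)


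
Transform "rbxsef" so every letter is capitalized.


Input string: 'rbxsef'
Operation: convert each letter to uppercase
Mapping: 'r'->'R', 'b'->'B', 'x'->'X', 's'->'S', 'e'->'E', 'f'->'F'
Result: RBXSEF


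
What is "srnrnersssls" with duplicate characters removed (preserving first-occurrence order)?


Input: 'srnrnersssls'
Operation: keep first occurrence of each character
Scan: s[0]='s' new -> keep; s[1]='r' new -> keep; s[2]='n' new -> keep; s[3]='r' seen -> skip; s[4]='n' seen -> skip; s[5]='e' new -> keep; s[6]='r' seen -> skip; s[7]='s' seen -> skip; s[8]='s' seen -> skip; s[9]='s' seen -> skip; s[10]='l' new -> keep; s[11]='s' seen -> skip
Result: srnel


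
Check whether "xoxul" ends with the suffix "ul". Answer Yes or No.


Input string: 'xoxul'
Suffix to check: 'ul'
Last 2 characters of input: 'ul'
Match: True
Result: Yes


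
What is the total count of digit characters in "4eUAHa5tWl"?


Input string: '4eUAHa5tWl'
Operation: count digit characters (0-9)
Scan: '4'(digit), 'e', 'U', 'A', 'H', 'a', '5'(digit), 't', 'W', 'l'
Digits found: 2
Result: 2


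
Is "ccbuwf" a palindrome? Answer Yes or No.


Input string: 'ccbuwf'
Reversed: 'fwubcc'
Compare pairs: s[0]='c' vs s[5]='f' (mismatch), s[1]='c' vs s[4]='w' (mismatch), s[2]='b' vs s[3]='u' (mismatch)
Palindrome: No


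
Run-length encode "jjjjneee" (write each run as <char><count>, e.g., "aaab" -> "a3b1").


Input: 'jjjjneee'
Operation: identify consecutive runs
Runs: 'jjjj' -> j4, 'n' -> n1, 'eee' -> e3
Encoded: j4n1e3


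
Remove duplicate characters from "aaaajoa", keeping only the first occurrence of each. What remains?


Input: 'aaaajoa'
Operation: keep first occurrence of each character
Scan: s[0]='a' new -> keep; s[1]='a' seen -> skip; s[2]='a' seen -> skip; s[3]='a' seen -> skip; s[4]='j' new -> keep; s[5]='o' new -> keep; s[6]='a' seen -> skip
Result: ajo


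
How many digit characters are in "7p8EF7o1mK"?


Input string: '7p8EF7o1mK'
Operation: count digit characters (0-9)
Scan: '7'(digit), 'p', '8'(digit), 'E', 'F', '7'(digit), 'o', '1'(digit), 'm', 'K'
Digits found: 4
Result: 4


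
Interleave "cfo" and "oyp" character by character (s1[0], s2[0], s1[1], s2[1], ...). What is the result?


String 1: 'cfo'
String 2: 'oyp'
Operation: alternate characters
Pairs: 'c'+'o', 'f'+'y', 'o'+'p'
Result: cofyop


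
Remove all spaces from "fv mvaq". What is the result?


Input string: 'fv mvaq'
Operation: remove all spaces
Words: 'fv', 'mvaq'
Join without spaces: fvmvaq


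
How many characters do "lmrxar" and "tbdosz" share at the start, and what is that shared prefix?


String 1: 'lmrxar'
String 2: 'tbdosz'
Compare position by position:
pos 0: 'l' vs 't' differ -> stop
Longest common prefix: "" (length 0)


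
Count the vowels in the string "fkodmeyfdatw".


Input string: 'fkodmeyfdatw'
Operation: count vowels (a, e, i, o, u)
Scan: s[0]='f', s[1]='k', s[2]='o' (vowel), s[3]='d', s[4]='m', s[5]='e' (vowel), s[6]='y', s[7]='f', s[8]='d', s[9]='a' (vowel), s[10]='t', s[11]='w'
Vowels found: 3
Result: 3


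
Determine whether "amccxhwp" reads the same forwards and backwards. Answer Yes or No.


Input string: 'amccxhwp'
Reversed: 'pwhxccma'
Compare pairs: s[0]='a' vs s[7]='p' (mismatch), s[1]='m' vs s[6]='w' (mismatch), s[2]='c' vs s[5]='h' (mismatch), s[3]='c' vs s[4]='x' (mismatch)
Palindrome: No


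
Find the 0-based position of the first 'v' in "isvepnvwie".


Input string: 'isvepnvwie'
Target: 'v'
Scanning left to right: s[0]='i', s[1]='s', s[2]='v'
First match at index: 2


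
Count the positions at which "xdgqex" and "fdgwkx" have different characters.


String 1: 'xdgqex'
String 2: 'fdgwkx'
Compare each position: pos 0: 'x'!='f', pos 1: 'd'=='d', pos 2: 'g'=='g', pos 3: 'q'!='w', pos 4: 'e'!='k', pos 5: 'x'=='x'
Differing positions: 3
Hamming distance: 3


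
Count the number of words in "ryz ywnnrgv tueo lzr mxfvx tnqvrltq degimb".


Input string: 'ryz ywnnrgv tueo lzr mxfvx tnqvrltq degimb'
Operation: split by spaces
Words found: 'ryz', 'ywnnrgv', 'tueo', 'lzr', 'mxfvx', 'tnqvrltq', 'degimb'
Word count: 7


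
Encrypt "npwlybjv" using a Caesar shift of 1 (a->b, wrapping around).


Input: 'npwlybjv', shift = 1
Operation: for each letter, (position + 1) mod 26
Mapping: 'n'(13+1=14)->'o', 'p'(15+1=16)->'q', 'w'(22+1=23)->'x', 'l'(11+1=12)->'m', 'y'(24+1=25)->'z', 'b'(1+1=2)->'c', 'j'(9+1=10)->'k', 'v'(21+1=22)->'w'
Result: oqxmzckw


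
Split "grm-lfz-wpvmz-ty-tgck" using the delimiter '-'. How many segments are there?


Input string: 'grm-lfz-wpvmz-ty-tgck'
Delimiter: '-'
Split result: 'grm', 'lfz', 'wpvmz', 'ty', 'tgck'
Number of parts: 5


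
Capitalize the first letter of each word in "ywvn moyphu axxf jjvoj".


Input string: 'ywvn moyphu axxf jjvoj'
Operation: capitalize first letter of each word
Word transformations: 'ywvn'->'Ywvn', 'moyphu'->'Moyphu', 'axxf'->'Axxf', 'jjvoj'->'Jjvoj'
Result: Ywvn Moyphu Axxf Jjvoj


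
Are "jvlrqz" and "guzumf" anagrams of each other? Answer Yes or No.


String 1: 'jvlrqz' -> sorted: 'jlqrvz'
String 2: 'guzumf' -> sorted: 'fgmuuz'
Compare sorted forms: 'jlqrvz' != 'fgmuuz'
Anagram: No


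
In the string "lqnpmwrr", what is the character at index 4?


Input string: 'lqnpmwrr'
Operation: get character at index 4
Index mapping: s[0]='l', s[1]='q', s[2]='n', s[3]='p', s[4]='m'
Result: 'm'


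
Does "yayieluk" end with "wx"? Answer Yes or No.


Input string: 'yayieluk'
Suffix to check: 'wx'
Last 2 characters of input: 'uk'
Match: False
Result: No


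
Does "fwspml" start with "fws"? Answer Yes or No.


Input string: 'fwspml'
Prefix to check: 'fws'
First 3 characters of input: 'fws'
Match: True
Result: Yes


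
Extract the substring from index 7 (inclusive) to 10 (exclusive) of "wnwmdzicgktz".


Input string: 'wnwmdzicgktz'
Operation: slice [7:10]
Extract characters: s[7]='c', s[8]='g', s[9]='k'
Result: cgk


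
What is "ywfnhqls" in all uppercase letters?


Input string: 'ywfnhqls'
Operation: convert each letter to uppercase
Mapping: 'y'->'Y', 'w'->'W', 'f'->'F', 'n'->'N', 'h'->'H', 'q'->'Q', 'l'->'L', 's'->'S'
Result: YWFNHQLS


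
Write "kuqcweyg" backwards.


Input string: 'kuqcweyg'
Operation: reverse character order
Original order: 'k' -> 'u' -> 'q' -> 'c' -> 'w' -> 'e' -> 'y' -> 'g'
Reversed order: 'g' -> 'y' -> 'e' -> 'w' -> 'c' -> 'q' -> 'u' -> 'k'
Result: gyewcquk


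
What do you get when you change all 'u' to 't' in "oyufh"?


Input string: 'oyufh'
Operation: replace 'u' with 't'
Positions of 'u': 2
After replacement: oytfh


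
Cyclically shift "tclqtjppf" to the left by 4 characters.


Input: 'tclqtjppf', shift = 4
Operation: split at index 4 and swap parts
Front part s[0:4] = 'tclq'
Back part s[4:] = 'tjppf'
Rotated = back + front = 'tjppf' + 'tclq'
Result: tjppftclq


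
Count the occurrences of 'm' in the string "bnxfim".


Input string: 'bnxfim'
Target character: 'm'
Scan each position: s[5]='m'
Matches found at indices: 5
Total: 1


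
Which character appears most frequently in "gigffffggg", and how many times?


Input: 'gigffffggg'
Operation: tally each character
Counts: 'f':4, 'g':5, 'i':1
Maximum: 'g' appears 5 times


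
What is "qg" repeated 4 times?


Input string: 'qg'
Operation: repeat 4 times
Concatenation: 'qg' + 'qg' + 'qg' + 'qg'
Result: qgqgqgqg


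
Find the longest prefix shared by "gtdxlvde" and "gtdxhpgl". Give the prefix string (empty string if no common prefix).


String 1: 'gtdxlvde'
String 2: 'gtdxhpgl'
Compare position by position:
pos 0: 'g' vs 'g' match
pos 1: 't' vs 't' match
pos 2: 'd' vs 'd' match
pos 3: 'x' vs 'x' match
pos 4: 'l' vs 'h' differ -> stop
Longest common prefix: "gtdx" (length 4)


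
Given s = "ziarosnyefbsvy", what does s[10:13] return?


Input string: 'ziarosnyefbsvy'
Operation: slice [10:13]
Extract characters: s[10]='b', s[11]='s', s[12]='v'
Result: bsv


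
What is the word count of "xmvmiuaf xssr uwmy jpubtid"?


Input string: 'xmvmiuaf xssr uwmy jpubtid'
Operation: split by spaces
Words found: 'xmvmiuaf', 'xssr', 'uwmy', 'jpubtid'
Word count: 4


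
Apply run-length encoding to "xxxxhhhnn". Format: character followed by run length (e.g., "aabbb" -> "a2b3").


Input: 'xxxxhhhnn'
Operation: identify consecutive runs
Runs: 'xxxx' -> x4, 'hhh' -> h3, 'nn' -> n2
Encoded: x4h3n2


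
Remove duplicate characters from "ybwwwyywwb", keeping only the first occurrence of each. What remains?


Input: 'ybwwwyywwb'
Operation: keep first occurrence of each character
Scan: s[0]='y' new -> keep; s[1]='b' new -> keep; s[2]='w' new -> keep; s[3]='w' seen -> skip; s[4]='w' seen -> skip; s[5]='y' seen -> skip; s[6]='y' seen -> skip; s[7]='w' seen -> skip; s[8]='w' seen -> skip; s[9]='b' seen -> skip
Result: ybw


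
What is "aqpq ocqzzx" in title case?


Input string: 'aqpq ocqzzx'
Operation: capitalize first letter of each word
Word transformations: 'aqpq'->'Aqpq', 'ocqzzx'->'Ocqzzx'
Result: Aqpq Ocqzzx


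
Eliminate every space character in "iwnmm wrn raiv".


Input string: 'iwnmm wrn raiv'
Operation: remove all spaces
Words: 'iwnmm', 'wrn', 'raiv'
Join without spaces: iwnmmwrnraiv


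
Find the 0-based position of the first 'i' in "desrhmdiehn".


Input string: 'desrhmdiehn'
Target: 'i'
Scanning left to right: s[0]='d', s[1]='e', s[2]='s', s[3]='r', s[4]='h', s[5]='m', s[6]='d', s[7]='i'
First match at index: 7


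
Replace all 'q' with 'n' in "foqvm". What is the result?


Input string: 'foqvm'
Operation: replace 'q' with 'n'
Positions of 'q': 2
After replacement: fonvm


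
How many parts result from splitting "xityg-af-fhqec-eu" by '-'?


Input string: 'xityg-af-fhqec-eu'
Delimiter: '-'
Split result: 'xityg', 'af', 'fhqec', 'eu'
Number of parts: 4


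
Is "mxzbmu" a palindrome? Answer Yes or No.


Input string: 'mxzbmu'
Reversed: 'umbzxm'
Compare pairs: s[0]='m' vs s[5]='u' (mismatch), s[1]='x' vs s[4]='m' (mismatch), s[2]='z' vs s[3]='b' (mismatch)
Palindrome: No


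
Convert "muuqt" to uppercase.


Input string: 'muuqt'
Operation: convert each letter to uppercase
Mapping: 'm'->'M', 'u'->'U', 'u'->'U', 'q'->'Q', 't'->'T'
Result: MUUQT


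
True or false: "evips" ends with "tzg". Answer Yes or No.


Input string: 'evips'
Suffix to check: 'tzg'
Last 3 characters of input: 'ips'
Match: False
Result: No


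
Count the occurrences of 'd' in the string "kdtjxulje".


Input string: 'kdtjxulje'
Target character: 'd'
Scan each position: s[1]='d'
Matches found at indices: 1
Total: 1


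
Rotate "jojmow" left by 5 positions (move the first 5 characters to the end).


Input: 'jojmow', shift = 5
Operation: split at index 5 and swap parts
Front part s[0:5] = 'jojmo'
Back part s[5:] = 'w'
Rotated = back + front = 'w' + 'jojmo'
Result: wjojmo


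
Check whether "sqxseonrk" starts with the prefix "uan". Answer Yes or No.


Input string: 'sqxseonrk'
Prefix to check: 'uan'
First 3 characters of input: 'sqx'
Match: False
Result: No


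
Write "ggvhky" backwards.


Input string: 'ggvhky'
Operation: reverse character order
Original order: 'g' -> 'g' -> 'v' -> 'h' -> 'k' -> 'y'
Reversed order: 'y' -> 'k' -> 'h' -> 'v' -> 'g' -> 'g'
Result: ykhvgg


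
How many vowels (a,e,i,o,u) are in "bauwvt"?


Input string: 'bauwvt'
Operation: count vowels (a, e, i, o, u)
Scan: s[0]='b', s[1]='a' (vowel), s[2]='u' (vowel), s[3]='w', s[4]='v', s[5]='t'
Vowels found: 2
Result: 2


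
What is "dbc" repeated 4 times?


Input string: 'dbc'
Operation: repeat 4 times
Concatenation: 'dbc' + 'dbc' + 'dbc' + 'dbc'
Result: dbcdbcdbcdbc


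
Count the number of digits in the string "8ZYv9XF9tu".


Input string: '8ZYv9XF9tu'
Operation: count digit characters (0-9)
Scan: '8'(digit), 'Z', 'Y', 'v', '9'(digit), 'X', 'F', '9'(digit), 't', 'u'
Digits found: 3
Result: 3


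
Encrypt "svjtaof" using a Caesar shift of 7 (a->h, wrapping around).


Input: 'svjtaof', shift = 7
Operation: for each letter, (position + 7) mod 26
Mapping: 's'(18+7=25)->'z', 'v'(21+7=28, 28 mod 26=2)->'c', 'j'(9+7=16)->'q', 't'(19+7=26, 26 mod 26=0)->'a', 'a'(0+7=7)->'h', 'o'(14+7=21)->'v', 'f'(5+7=12)->'m'
Result: zcqahvm


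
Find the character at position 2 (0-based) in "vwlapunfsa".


Input string: 'vwlapunfsa'
Operation: get character at index 2
Index mapping: s[0]='v', s[1]='w', s[2]='l'
Result: 'l'


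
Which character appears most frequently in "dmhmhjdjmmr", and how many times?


Input: 'dmhmhjdjmmr'
Operation: tally each character
Counts: 'd':2, 'h':2, 'j':2, 'm':4, 'r':1
Maximum: 'm' appears 4 times


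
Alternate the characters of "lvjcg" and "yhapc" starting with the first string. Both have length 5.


String 1: 'lvjcg'
String 2: 'yhapc'
Operation: alternate characters
Pairs: 'l'+'y', 'v'+'h', 'j'+'a', 'c'+'p', 'g'+'c'
Result: lyvhjacpgc


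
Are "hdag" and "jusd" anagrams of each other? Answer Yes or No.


String 1: 'hdag' -> sorted: 'adgh'
String 2: 'jusd' -> sorted: 'djsu'
Compare sorted forms: 'adgh' != 'djsu'
Anagram: No


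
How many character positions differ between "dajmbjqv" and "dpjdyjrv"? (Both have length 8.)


String 1: 'dajmbjqv'
String 2: 'dpjdyjrv'
Compare each position: pos 0: 'd'=='d', pos 1: 'a'!='p', pos 2: 'j'=='j', pos 3: 'm'!='d', pos 4: 'b'!='y', pos 5: 'j'=='j', pos 6: 'q'!='r', pos 7: 'v'=='v'
Differing positions: 4
Hamming distance: 4


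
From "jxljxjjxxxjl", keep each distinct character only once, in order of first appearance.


Input: 'jxljxjjxxxjl'
Operation: keep first occurrence of each character
Scan: s[0]='j' new -> keep; s[1]='x' new -> keep; s[2]='l' new -> keep; s[3]='j' seen -> skip; s[4]='x' seen -> skip; s[5]='j' seen -> skip; s[6]='j' seen -> skip; s[7]='x' seen -> skip; s[8]='x' seen -> skip; s[9]='x' seen -> skip; s[10]='j' seen -> skip; s[11]='l' seen -> skip
Result: jxl


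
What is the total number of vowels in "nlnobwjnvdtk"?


Input string: 'nlnobwjnvdtk'
Operation: count vowels (a, e, i, o, u)
Scan: s[0]='n', s[1]='l', s[2]='n', s[3]='o' (vowel), s[4]='b', s[5]='w', s[6]='j', s[7]='n', s[8]='v', s[9]='d', s[10]='t', s[11]='k'
Vowels found: 1
Result: 1


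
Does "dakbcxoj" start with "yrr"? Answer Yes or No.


Input string: 'dakbcxoj'
Prefix to check: 'yrr'
First 3 characters of input: 'dak'
Match: False
Result: No


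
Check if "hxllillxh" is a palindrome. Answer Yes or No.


Input string: 'hxllillxh'
Reversed: 'hxllillxh'
Compare pairs: s[0]='h' vs s[8]='h' (match), s[1]='x' vs s[7]='x' (match), s[2]='l' vs s[6]='l' (match), s[3]='l' vs s[5]='l' (match)
Palindrome: Yes


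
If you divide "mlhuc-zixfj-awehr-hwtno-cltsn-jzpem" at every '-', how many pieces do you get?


Input string: 'mlhuc-zixfj-awehr-hwtno-cltsn-jzpem'
Delimiter: '-'
Split result: 'mlhuc', 'zixfj', 'awehr', 'hwtno', 'cltsn', 'jzpem'
Number of parts: 6


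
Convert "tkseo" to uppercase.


Input string: 'tkseo'
Operation: convert each letter to uppercase
Mapping: 't'->'T', 'k'->'K', 's'->'S', 'e'->'E', 'o'->'O'
Result: TKSEO


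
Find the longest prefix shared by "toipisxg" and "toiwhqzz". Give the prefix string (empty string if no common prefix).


String 1: 'toipisxg'
String 2: 'toiwhqzz'
Compare position by position:
pos 0: 't' vs 't' match
pos 1: 'o' vs 'o' match
pos 2: 'i' vs 'i' match
pos 3: 'p' vs 'w' differ -> stop
Longest common prefix: "toi" (length 3)


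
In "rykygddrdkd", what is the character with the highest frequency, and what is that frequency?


Input: 'rykygddrdkd'
Operation: tally each character
Counts: 'd':4, 'g':1, 'k':2, 'r':2, 'y':2
Maximum: 'd' appears 4 times


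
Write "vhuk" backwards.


Input string: 'vhuk'
Operation: reverse character order
Original order: 'v' -> 'h' -> 'u' -> 'k'
Reversed order: 'k' -> 'u' -> 'h' -> 'v'
Result: kuhv


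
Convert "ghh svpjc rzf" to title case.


Input string: 'ghh svpjc rzf'
Operation: capitalize first letter of each word
Word transformations: 'ghh'->'Ghh', 'svpjc'->'Svpjc', 'rzf'->'Rzf'
Result: Ghh Svpjc Rzf


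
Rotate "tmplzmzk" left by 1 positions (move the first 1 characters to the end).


Input: 'tmplzmzk', shift = 1
Operation: split at index 1 and swap parts
Front part s[0:1] = 't'
Back part s[1:] = 'mplzmzk'
Rotated = back + front = 'mplzmzk' + 't'
Result: mplzmzkt


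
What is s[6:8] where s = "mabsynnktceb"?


Input string: 'mabsynnktceb'
Operation: slice [6:8]
Extract characters: s[6]='n', s[7]='k'
Result: nk


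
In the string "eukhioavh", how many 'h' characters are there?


Input string: 'eukhioavh'
Target character: 'h'
Scan each position: s[3]='h', s[8]='h'
Matches found at indices: 3, 8
Total: 2


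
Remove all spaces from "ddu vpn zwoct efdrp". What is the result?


Input string: 'ddu vpn zwoct efdrp'
Operation: remove all spaces
Words: 'ddu', 'vpn', 'zwoct', 'efdrp'
Join without spaces: dduvpnzwoctefdrp


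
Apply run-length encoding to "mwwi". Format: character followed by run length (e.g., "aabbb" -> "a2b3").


Input: 'mwwi'
Operation: identify consecutive runs
Runs: 'm' -> m1, 'ww' -> w2, 'i' -> i1
Encoded: m1w2i1


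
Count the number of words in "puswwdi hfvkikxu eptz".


Input string: 'puswwdi hfvkikxu eptz'
Operation: split by spaces
Words found: 'puswwdi', 'hfvkikxu', 'eptz'
Word count: 3


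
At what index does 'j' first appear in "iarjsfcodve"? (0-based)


Input string: 'iarjsfcodve'
Target: 'j'
Scanning left to right: s[0]='i', s[1]='a', s[2]='r', s[3]='j'
First match at index: 3


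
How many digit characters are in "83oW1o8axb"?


Input string: '83oW1o8axb'
Operation: count digit characters (0-9)
Scan: '8'(digit), '3'(digit), 'o', 'W', '1'(digit), 'o', '8'(digit), 'a', 'x', 'b'
Digits found: 4
Result: 4


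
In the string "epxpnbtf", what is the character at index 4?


Input string: 'epxpnbtf'
Operation: get character at index 4
Index mapping: s[0]='e', s[1]='p', s[2]='x', s[3]='p', s[4]='n'
Result: 'n'


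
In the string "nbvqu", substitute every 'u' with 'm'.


Input string: 'nbvqu'
Operation: replace 'u' with 'm'
Positions of 'u': 4
After replacement: nbvqm


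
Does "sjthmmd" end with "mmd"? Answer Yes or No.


Input string: 'sjthmmd'
Suffix to check: 'mmd'
Last 3 characters of input: 'mmd'
Match: True
Result: Yes


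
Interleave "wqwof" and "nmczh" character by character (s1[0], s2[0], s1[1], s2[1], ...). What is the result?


String 1: 'wqwof'
String 2: 'nmczh'
Operation: alternate characters
Pairs: 'w'+'n', 'q'+'m', 'w'+'c', 'o'+'z', 'f'+'h'
Result: wnqmwcozfh


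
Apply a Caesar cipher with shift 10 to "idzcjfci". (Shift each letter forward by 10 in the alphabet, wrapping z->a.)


Input: 'idzcjfci', shift = 10
Operation: for each letter, (position + 10) mod 26
Mapping: 'i'(8+10=18)->'s', 'd'(3+10=13)->'n', 'z'(25+10=35, 35 mod 26=9)->'j', 'c'(2+10=12)->'m', 'j'(9+10=19)->'t', 'f'(5+10=15)->'p', 'c'(2+10=12)->'m', 'i'(8+10=18)->'s'
Result: snjmtpms


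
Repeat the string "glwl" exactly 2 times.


Input string: 'glwl'
Operation: repeat 2 times
Concatenation: 'glwl' + 'glwl'
Result: glwlglwl


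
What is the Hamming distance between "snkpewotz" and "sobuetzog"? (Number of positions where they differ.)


String 1: 'snkpewotz'
String 2: 'sobuetzog'
Compare each position: pos 0: 's'=='s', pos 1: 'n'!='o', pos 2: 'k'!='b', pos 3: 'p'!='u', pos 4: 'e'=='e', pos 5: 'w'!='t', pos 6: 'o'!='z', pos 7: 't'!='o', pos 8: 'z'!='g'
Differing positions: 7
Hamming distance: 7


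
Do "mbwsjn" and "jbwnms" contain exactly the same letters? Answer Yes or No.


String 1: 'mbwsjn' -> sorted: 'bjmnsw'
String 2: 'jbwnms' -> sorted: 'bjmnsw'
Compare sorted forms: 'bjmnsw' == 'bjmnsw'
Anagram: Yes


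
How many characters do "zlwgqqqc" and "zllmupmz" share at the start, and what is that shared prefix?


String 1: 'zlwgqqqc'
String 2: 'zllmupmz'
Compare position by position:
pos 0: 'z' vs 'z' match
pos 1: 'l' vs 'l' match
pos 2: 'w' vs 'l' differ -> stop
Longest common prefix: "zl" (length 2)


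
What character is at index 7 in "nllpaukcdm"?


Input string: 'nllpaukcdm'
Operation: get character at index 7
Index mapping: s[0]='n', s[1]='l', s[2]='l', s[3]='p', s[4]='a', s[5]='u', s[6]='k', s[7]='c'
Result: 'c'


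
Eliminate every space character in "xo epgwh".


Input string: 'xo epgwh'
Operation: remove all spaces
Words: 'xo', 'epgwh'
Join without spaces: xoepgwh


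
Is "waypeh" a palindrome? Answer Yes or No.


Input string: 'waypeh'
Reversed: 'hepyaw'
Compare pairs: s[0]='w' vs s[5]='h' (mismatch), s[1]='a' vs s[4]='e' (mismatch), s[2]='y' vs s[3]='p' (mismatch)
Palindrome: No


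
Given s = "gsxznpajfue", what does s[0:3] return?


Input string: 'gsxznpajfue'
Operation: slice [0:3]
Extract characters: s[0]='g', s[1]='s', s[2]='x'
Result: gsx


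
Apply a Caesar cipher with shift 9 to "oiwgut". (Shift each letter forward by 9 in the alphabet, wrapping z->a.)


Input: 'oiwgut', shift = 9
Operation: for each letter, (position + 9) mod 26
Mapping: 'o'(14+9=23)->'x', 'i'(8+9=17)->'r', 'w'(22+9=31, 31 mod 26=5)->'f', 'g'(6+9=15)->'p', 'u'(20+9=29, 29 mod 26=3)->'d', 't'(19+9=28, 28 mod 26=2)->'c'
Result: xrfpdc


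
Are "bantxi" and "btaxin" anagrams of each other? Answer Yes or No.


String 1: 'bantxi' -> sorted: 'abintx'
String 2: 'btaxin' -> sorted: 'abintx'
Compare sorted forms: 'abintx' == 'abintx'
Anagram: Yes


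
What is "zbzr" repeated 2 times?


Input string: 'zbzr'
Operation: repeat 2 times
Concatenation: 'zbzr' + 'zbzr'
Result: zbzrzbzr


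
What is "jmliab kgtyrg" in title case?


Input string: 'jmliab kgtyrg'
Operation: capitalize first letter of each word
Word transformations: 'jmliab'->'Jmliab', 'kgtyrg'->'Kgtyrg'
Result: Jmliab Kgtyrg


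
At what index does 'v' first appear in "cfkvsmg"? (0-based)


Input string: 'cfkvsmg'
Target: 'v'
Scanning left to right: s[0]='c', s[1]='f', s[2]='k', s[3]='v'
First match at index: 3


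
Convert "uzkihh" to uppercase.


Input string: 'uzkihh'
Operation: convert each letter to uppercase
Mapping: 'u'->'U', 'z'->'Z', 'k'->'K', 'i'->'I', 'h'->'H', 'h'->'H'
Result: UZKIHH


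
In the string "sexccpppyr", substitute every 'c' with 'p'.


Input string: 'sexccpppyr'
Operation: replace 'c' with 'p'
Positions of 'c': 3, 4
After replacement: sexpppppyr


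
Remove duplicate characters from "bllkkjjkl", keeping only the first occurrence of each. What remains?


Input: 'bllkkjjkl'
Operation: keep first occurrence of each character
Scan: s[0]='b' new -> keep; s[1]='l' new -> keep; s[2]='l' seen -> skip; s[3]='k' new -> keep; s[4]='k' seen -> skip; s[5]='j' new -> keep; s[6]='j' seen -> skip; s[7]='k' seen -> skip; s[8]='l' seen -> skip
Result: blkj


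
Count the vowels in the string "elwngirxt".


Input string: 'elwngirxt'
Operation: count vowels (a, e, i, o, u)
Scan: s[0]='e' (vowel), s[1]='l', s[2]='w', s[3]='n', s[4]='g', s[5]='i' (vowel), s[6]='r', s[7]='x', s[8]='t'
Vowels found: 2
Result: 2


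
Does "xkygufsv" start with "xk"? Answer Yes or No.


Input string: 'xkygufsv'
Prefix to check: 'xk'
First 2 characters of input: 'xk'
Match: True
Result: Yes


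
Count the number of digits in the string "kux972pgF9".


Input string: 'kux972pgF9'
Operation: count digit characters (0-9)
Scan: 'k', 'u', 'x', '9'(digit), '7'(digit), '2'(digit), 'p', 'g', 'F', '9'(digit)
Digits found: 4
Result: 4


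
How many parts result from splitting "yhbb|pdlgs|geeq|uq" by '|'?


Input string: 'yhbb|pdlgs|geeq|uq'
Delimiter: '|'
Split result: 'yhbb', 'pdlgs', 'geeq', 'uq'
Number of parts: 4


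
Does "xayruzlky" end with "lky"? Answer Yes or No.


Input string: 'xayruzlky'
Suffix to check: 'lky'
Last 3 characters of input: 'lky'
Match: True
Result: Yes


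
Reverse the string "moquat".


Input string: 'moquat'
Operation: reverse character order
Original order: 'm' -> 'o' -> 'q' -> 'u' -> 'a' -> 't'
Reversed order: 't' -> 'a' -> 'u' -> 'q' -> 'o' -> 'm'
Result: tauqom


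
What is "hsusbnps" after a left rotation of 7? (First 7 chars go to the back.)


Input: 'hsusbnps', shift = 7
Operation: split at index 7 and swap parts
Front part s[0:7] = 'hsusbnp'
Back part s[7:] = 's'
Rotated = back + front = 's' + 'hsusbnp'
Result: shsusbnp


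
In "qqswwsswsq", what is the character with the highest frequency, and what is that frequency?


Input: 'qqswwsswsq'
Operation: tally each character
Counts: 'q':3, 's':4, 'w':3
Maximum: 's' appears 4 times


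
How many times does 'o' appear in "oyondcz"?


Input string: 'oyondcz'
Target character: 'o'
Scan each position: s[0]='o', s[2]='o'
Matches found at indices: 0, 2
Total: 2


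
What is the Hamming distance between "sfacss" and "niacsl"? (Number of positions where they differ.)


String 1: 'sfacss'
String 2: 'niacsl'
Compare each position: pos 0: 's'!='n', pos 1: 'f'!='i', pos 2: 'a'=='a', pos 3: 'c'=='c', pos 4: 's'=='s', pos 5: 's'!='l'
Differing positions: 3
Hamming distance: 3


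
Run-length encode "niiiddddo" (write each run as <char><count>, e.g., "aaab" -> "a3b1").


Input: 'niiiddddo'
Operation: identify consecutive runs
Runs: 'n' -> n1, 'iii' -> i3, 'dddd' -> d4, 'o' -> o1
Encoded: n1i3d4o1


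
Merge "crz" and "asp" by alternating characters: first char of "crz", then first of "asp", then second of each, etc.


String 1: 'crz'
String 2: 'asp'
Operation: alternate characters
Pairs: 'c'+'a', 'r'+'s', 'z'+'p'
Result: carszp


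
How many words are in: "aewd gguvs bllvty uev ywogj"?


Input string: 'aewd gguvs bllvty uev ywogj'
Operation: split by spaces
Words found: 'aewd', 'gguvs', 'bllvty', 'uev', 'ywogj'
Word count: 5


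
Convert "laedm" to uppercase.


Input string: 'laedm'
Operation: convert each letter to uppercase
Mapping: 'l'->'L', 'a'->'A', 'e'->'E', 'd'->'D', 'm'->'M'
Result: LAEDM


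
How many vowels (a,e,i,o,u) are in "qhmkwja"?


Input string: 'qhmkwja'
Operation: count vowels (a, e, i, o, u)
Scan: s[0]='q', s[1]='h', s[2]='m', s[3]='k', s[4]='w', s[5]='j', s[6]='a' (vowel)
Vowels found: 1
Result: 1


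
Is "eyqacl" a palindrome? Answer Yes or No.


Input string: 'eyqacl'
Reversed: 'lcaqye'
Compare pairs: s[0]='e' vs s[5]='l' (mismatch), s[1]='y' vs s[4]='c' (mismatch), s[2]='q' vs s[3]='a' (mismatch)
Palindrome: No


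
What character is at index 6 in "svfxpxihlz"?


Input string: 'svfxpxihlz'
Operation: get character at index 6
Index mapping: s[0]='s', s[1]='v', s[2]='f', s[3]='x', s[4]='p', s[5]='x', s[6]='i'
Result: 'i'


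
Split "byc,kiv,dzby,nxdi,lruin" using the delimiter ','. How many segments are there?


Input string: 'byc,kiv,dzby,nxdi,lruin'
Delimiter: ','
Split result: 'byc', 'kiv', 'dzby', 'nxdi', 'lruin'
Number of parts: 5


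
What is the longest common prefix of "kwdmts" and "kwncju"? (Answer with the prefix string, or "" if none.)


String 1: 'kwdmts'
String 2: 'kwncju'
Compare position by position:
pos 0: 'k' vs 'k' match
pos 1: 'w' vs 'w' match
pos 2: 'd' vs 'n' differ -> stop
Longest common prefix: "kw" (length 2)


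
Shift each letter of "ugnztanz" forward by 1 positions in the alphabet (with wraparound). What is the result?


Input: 'ugnztanz', shift = 1
Operation: for each letter, (position + 1) mod 26
Mapping: 'u'(20+1=21)->'v', 'g'(6+1=7)->'h', 'n'(13+1=14)->'o', 'z'(25+1=26, 26 mod 26=0)->'a', 't'(19+1=20)->'u', 'a'(0+1=1)->'b', 'n'(13+1=14)->'o', 'z'(25+1=26, 26 mod 26=0)->'a'
Result: vhoauboa


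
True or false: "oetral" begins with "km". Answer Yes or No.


Input string: 'oetral'
Prefix to check: 'km'
First 2 characters of input: 'oe'
Match: False
Result: No


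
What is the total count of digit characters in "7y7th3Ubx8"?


Input string: '7y7th3Ubx8'
Operation: count digit characters (0-9)
Scan: '7'(digit), 'y', '7'(digit), 't', 'h', '3'(digit), 'U', 'b', 'x', '8'(digit)
Digits found: 4
Result: 4


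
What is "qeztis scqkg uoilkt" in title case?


Input string: 'qeztis scqkg uoilkt'
Operation: capitalize first letter of each word
Word transformations: 'qeztis'->'Qeztis', 'scqkg'->'Scqkg', 'uoilkt'->'Uoilkt'
Result: Qeztis Scqkg Uoilkt


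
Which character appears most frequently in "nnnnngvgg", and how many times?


Input: 'nnnnngvgg'
Operation: tally each character
Counts: 'g':3, 'n':5, 'v':1
Maximum: 'n' appears 5 times


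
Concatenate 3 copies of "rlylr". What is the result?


Input string: 'rlylr'
Operation: repeat 3 times
Concatenation: 'rlylr' + 'rlylr' + 'rlylr'
Result: rlylrrlylrrlylr


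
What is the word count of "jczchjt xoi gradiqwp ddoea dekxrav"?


Input string: 'jczchjt xoi gradiqwp ddoea dekxrav'
Operation: split by spaces
Words found: 'jczchjt', 'xoi', 'gradiqwp', 'ddoea', 'dekxrav'
Word count: 5


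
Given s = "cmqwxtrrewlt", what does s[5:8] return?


Input string: 'cmqwxtrrewlt'
Operation: slice [5:8]
Extract characters: s[5]='t', s[6]='r', s[7]='r'
Result: trr


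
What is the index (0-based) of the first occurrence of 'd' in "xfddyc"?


Input string: 'xfddyc'
Target: 'd'
Scanning left to right: s[0]='x', s[1]='f', s[2]='d'
First match at index: 2


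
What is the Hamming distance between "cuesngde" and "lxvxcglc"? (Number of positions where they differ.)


String 1: 'cuesngde'
String 2: 'lxvxcglc'
Compare each position: pos 0: 'c'!='l', pos 1: 'u'!='x', pos 2: 'e'!='v', pos 3: 's'!='x', pos 4: 'n'!='c', pos 5: 'g'=='g', pos 6: 'd'!='l', pos 7: 'e'!='c'
Differing positions: 7
Hamming distance: 7


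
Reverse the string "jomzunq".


Input string: 'jomzunq'
Operation: reverse character order
Original order: 'j' -> 'o' -> 'm' -> 'z' -> 'u' -> 'n' -> 'q'
Reversed order: 'q' -> 'n' -> 'u' -> 'z' -> 'm' -> 'o' -> 'j'
Result: qnuzmoj


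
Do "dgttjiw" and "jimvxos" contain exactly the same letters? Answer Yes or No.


String 1: 'dgttjiw' -> sorted: 'dgijttw'
String 2: 'jimvxos' -> sorted: 'ijmosvx'
Compare sorted forms: 'dgijttw' != 'ijmosvx'
Anagram: No


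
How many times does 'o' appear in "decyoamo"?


Input string: 'decyoamo'
Target character: 'o'
Scan each position: s[4]='o', s[7]='o'
Matches found at indices: 4, 7
Total: 2
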